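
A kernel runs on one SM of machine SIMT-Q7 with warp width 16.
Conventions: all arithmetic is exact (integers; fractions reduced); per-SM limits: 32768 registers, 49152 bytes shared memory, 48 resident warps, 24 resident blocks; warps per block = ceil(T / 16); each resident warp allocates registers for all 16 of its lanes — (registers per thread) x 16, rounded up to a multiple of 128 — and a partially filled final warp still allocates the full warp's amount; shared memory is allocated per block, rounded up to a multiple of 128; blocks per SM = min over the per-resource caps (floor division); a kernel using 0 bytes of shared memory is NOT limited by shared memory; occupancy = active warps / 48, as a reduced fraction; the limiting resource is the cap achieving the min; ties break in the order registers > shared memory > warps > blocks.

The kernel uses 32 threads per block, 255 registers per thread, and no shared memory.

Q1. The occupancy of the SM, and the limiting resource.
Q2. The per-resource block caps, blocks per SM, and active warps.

Answer: occupancy 1/6, limited by registers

registers: 4 blocks
shared memory: no limit (kernel uses none)
warps: 24 blocks
blocks: 24 blocks

Answer: 4 blocks, 8 active warps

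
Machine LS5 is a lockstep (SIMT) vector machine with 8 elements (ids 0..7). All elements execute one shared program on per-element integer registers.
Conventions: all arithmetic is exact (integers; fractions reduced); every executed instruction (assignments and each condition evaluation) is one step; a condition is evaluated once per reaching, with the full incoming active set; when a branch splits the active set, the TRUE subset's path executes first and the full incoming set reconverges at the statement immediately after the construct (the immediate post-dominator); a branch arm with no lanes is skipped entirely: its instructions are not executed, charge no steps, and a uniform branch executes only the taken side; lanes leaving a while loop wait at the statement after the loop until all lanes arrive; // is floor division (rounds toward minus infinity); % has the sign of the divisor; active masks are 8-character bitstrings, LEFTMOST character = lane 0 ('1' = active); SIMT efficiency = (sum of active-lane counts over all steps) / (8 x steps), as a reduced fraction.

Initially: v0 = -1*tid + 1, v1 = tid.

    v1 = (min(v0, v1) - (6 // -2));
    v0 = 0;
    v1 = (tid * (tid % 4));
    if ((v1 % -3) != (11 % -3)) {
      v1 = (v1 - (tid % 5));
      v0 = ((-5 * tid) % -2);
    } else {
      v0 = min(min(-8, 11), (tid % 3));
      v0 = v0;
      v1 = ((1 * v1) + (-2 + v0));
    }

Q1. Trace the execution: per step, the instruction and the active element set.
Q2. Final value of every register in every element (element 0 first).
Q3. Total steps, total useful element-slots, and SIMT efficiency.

step 0: v1 <- (min(v0, v1) - (6 // -2)) 11111111
step 1: v0 <- 0                      11111111
step 2: v1 <- (tid * (tid % 4))      11111111
step 3: eval ((v1 % -3) != (11 % -3)) 11111111
step 4: v1 <- (v1 - (tid % 5))       11111011
step 5: v0 <- ((-5 * tid) % -2)      11111011
step 6: v0 <- min(min(-8, 11), (tid % 3)) 00000100
step 7: v0 <- v0                     00000100
step 8: v1 <- ((1 * v1) + (-2 + v0)) 00000100

Answer: 9 steps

v0: 0,-1,0,-1,0,-8,0,-1
v1: 0,0,2,6,-4,-5,11,19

steps = 9; useful = 49; efficiency = 49/72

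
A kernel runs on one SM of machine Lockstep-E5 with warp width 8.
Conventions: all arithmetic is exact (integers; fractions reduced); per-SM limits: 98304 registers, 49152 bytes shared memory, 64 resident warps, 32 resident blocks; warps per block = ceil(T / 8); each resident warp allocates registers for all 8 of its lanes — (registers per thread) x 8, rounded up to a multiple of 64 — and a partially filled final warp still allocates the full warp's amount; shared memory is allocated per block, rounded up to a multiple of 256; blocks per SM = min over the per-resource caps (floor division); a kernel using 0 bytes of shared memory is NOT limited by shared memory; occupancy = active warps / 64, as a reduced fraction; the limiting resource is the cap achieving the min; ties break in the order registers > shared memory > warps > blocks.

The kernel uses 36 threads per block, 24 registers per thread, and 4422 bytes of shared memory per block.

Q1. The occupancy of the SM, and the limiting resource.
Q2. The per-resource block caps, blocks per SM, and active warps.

Answer: occupancy 25/32, limited by shared memory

registers: 102 blocks
shared memory: 10 blocks
warps: 12 blocks
blocks: 32 blocks

Answer: 10 blocks, 50 active warps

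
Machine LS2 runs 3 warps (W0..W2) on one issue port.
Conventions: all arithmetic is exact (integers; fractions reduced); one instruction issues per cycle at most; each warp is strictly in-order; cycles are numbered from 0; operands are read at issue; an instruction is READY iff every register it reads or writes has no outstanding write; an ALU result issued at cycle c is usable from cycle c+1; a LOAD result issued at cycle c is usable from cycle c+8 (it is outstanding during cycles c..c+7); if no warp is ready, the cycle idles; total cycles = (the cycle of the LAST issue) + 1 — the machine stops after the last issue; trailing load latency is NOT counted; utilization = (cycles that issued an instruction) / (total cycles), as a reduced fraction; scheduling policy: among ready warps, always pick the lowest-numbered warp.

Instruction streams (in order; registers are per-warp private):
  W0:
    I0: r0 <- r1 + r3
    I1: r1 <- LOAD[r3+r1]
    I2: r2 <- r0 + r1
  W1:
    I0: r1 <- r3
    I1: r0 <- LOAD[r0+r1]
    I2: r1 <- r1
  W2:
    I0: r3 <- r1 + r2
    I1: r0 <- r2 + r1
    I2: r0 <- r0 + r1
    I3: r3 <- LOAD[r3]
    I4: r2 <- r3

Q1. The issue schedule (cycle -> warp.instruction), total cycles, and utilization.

cycle 0: W0.I0
cycle 1: W0.I1
cycle 2: W1.I0
cycle 3: W1.I1
cycle 4: W1.I2
cycle 5: W2.I0
cycle 6: W2.I1
cycle 7: W2.I2
cycle 8: W2.I3
cycle 9: W0.I2
cycle 10: idle
cycle 11: idle
cycle 12: idle
cycle 13: idle
cycle 14: idle
cycle 15: idle
cycle 16: W2.I4

Answer: 17 cycles, utilization 11/17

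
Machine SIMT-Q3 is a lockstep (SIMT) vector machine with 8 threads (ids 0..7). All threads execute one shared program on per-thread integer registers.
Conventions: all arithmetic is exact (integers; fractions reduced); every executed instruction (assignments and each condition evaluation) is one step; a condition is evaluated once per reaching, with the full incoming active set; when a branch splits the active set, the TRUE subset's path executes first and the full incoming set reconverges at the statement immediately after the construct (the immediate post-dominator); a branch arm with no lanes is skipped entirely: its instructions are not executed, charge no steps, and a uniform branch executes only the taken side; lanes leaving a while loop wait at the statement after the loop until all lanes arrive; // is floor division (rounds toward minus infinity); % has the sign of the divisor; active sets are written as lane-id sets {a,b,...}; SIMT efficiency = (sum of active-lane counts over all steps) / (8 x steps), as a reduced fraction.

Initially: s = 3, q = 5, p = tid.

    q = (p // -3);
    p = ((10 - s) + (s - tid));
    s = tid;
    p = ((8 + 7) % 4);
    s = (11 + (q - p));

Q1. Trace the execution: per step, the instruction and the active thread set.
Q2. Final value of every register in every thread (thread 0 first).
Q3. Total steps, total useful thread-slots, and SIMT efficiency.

step 0: q <- (p // -3)               {0,1,2,3,4,5,6,7}
step 1: p <- ((10 - s) + (s - tid))  {0,1,2,3,4,5,6,7}
step 2: s <- tid                     {0,1,2,3,4,5,6,7}
step 3: p <- ((8 + 7) % 4)           {0,1,2,3,4,5,6,7}
step 4: s <- (11 + (q - p))          {0,1,2,3,4,5,6,7}

Answer: 5 steps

s: 8,7,7,7,6,6,6,5
q: 0,-1,-1,-1,-2,-2,-2,-3
p: 3,3,3,3,3,3,3,3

steps = 5; useful = 40; efficiency = 40/40 = 1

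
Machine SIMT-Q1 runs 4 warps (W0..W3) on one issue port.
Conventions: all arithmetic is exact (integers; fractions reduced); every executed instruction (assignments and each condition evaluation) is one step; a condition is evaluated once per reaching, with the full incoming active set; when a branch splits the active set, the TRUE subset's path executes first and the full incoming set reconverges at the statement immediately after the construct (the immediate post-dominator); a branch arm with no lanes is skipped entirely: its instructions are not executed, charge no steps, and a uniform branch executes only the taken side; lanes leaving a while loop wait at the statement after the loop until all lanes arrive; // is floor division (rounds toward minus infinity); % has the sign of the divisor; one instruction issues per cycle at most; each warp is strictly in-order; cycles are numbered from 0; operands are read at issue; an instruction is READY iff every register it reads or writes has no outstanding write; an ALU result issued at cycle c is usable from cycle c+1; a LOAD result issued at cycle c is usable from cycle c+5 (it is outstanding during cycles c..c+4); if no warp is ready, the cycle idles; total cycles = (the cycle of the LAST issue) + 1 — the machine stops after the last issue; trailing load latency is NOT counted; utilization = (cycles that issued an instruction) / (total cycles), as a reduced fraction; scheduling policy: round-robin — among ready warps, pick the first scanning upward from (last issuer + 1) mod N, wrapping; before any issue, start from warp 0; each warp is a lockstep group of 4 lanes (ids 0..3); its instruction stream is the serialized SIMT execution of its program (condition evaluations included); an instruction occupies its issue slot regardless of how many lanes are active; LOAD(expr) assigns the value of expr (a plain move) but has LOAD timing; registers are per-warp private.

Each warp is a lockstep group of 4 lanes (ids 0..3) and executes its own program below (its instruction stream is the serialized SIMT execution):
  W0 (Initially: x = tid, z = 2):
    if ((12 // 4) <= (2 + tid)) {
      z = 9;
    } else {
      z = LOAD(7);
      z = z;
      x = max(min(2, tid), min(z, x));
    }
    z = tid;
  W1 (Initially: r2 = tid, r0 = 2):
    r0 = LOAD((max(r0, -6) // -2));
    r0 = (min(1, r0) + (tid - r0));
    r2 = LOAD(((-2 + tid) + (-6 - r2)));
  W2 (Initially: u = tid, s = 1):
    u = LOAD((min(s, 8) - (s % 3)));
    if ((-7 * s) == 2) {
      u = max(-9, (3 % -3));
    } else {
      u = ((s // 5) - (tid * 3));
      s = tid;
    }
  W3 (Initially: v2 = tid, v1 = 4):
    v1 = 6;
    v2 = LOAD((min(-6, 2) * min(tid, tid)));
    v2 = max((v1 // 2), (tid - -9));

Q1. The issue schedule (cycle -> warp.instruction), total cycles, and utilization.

cycle 0: W0.I0
cycle 1: W1.I0
cycle 2: W2.I0
cycle 3: W3.I0
cycle 4: W0.I1
cycle 5: W2.I1
cycle 6: W3.I1
cycle 7: W0.I2
cycle 8: W1.I1
cycle 9: W2.I2
cycle 10: W1.I2
cycle 11: W2.I3
cycle 12: W3.I2
cycle 13: W0.I3
cycle 14: W0.I4
cycle 15: W0.I5

Answer: 16 cycles, utilization 1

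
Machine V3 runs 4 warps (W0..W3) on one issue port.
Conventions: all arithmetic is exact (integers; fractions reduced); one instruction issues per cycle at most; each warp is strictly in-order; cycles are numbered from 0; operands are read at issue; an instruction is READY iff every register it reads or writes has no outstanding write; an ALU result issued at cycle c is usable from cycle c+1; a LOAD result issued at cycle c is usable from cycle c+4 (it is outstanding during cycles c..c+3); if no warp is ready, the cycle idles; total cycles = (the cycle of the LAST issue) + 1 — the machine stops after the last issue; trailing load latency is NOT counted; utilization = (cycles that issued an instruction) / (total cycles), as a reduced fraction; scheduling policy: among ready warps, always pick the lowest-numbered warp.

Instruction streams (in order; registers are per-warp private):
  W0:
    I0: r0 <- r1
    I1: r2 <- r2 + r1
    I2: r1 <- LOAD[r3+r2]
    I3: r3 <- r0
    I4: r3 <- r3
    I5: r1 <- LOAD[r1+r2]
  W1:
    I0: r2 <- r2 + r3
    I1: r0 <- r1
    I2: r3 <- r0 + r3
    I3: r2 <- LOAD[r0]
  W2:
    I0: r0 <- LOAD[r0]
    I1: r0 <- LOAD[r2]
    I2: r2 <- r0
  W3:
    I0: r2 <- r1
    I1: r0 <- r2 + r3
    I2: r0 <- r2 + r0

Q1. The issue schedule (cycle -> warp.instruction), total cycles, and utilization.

cycle 0: W0.I0
cycle 1: W0.I1
cycle 2: W0.I2
cycle 3: W0.I3
cycle 4: W0.I4
cycle 5: W1.I0
cycle 6: W0.I5
cycle 7: W1.I1
cycle 8: W1.I2
cycle 9: W1.I3
cycle 10: W2.I0
cycle 11: W3.I0
cycle 12: W3.I1
cycle 13: W3.I2
cycle 14: W2.I1
cycle 15: idle
cycle 16: idle
cycle 17: idle
cycle 18: W2.I2

Answer: 19 cycles, utilization 16/19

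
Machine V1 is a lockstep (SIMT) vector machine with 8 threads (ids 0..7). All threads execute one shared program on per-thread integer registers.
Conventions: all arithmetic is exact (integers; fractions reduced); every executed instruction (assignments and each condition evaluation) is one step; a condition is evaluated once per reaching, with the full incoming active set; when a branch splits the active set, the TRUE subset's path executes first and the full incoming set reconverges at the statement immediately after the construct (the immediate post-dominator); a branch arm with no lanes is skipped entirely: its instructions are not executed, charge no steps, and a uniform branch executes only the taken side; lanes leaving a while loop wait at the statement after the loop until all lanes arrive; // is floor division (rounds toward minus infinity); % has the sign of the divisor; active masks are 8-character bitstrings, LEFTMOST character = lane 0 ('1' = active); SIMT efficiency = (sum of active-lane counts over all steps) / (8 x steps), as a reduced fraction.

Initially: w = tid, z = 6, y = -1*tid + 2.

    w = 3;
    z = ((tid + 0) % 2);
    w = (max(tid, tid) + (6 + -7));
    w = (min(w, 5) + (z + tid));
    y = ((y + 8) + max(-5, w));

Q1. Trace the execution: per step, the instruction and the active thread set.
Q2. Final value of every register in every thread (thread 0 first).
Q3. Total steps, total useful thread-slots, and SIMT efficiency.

step 0: w <- 3                       11111111
step 1: z <- ((tid + 0) % 2)         11111111
step 2: w <- (max(tid, tid) + (6 + -7)) 11111111
step 3: w <- (min(w, 5) + (z + tid)) 11111111
step 4: y <- ((y + 8) + max(-5, w))  11111111

Answer: 5 steps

w: -1,2,3,6,7,10,11,13
z: 0,1,0,1,0,1,0,1
y: 9,11,11,13,13,15,15,16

steps = 5; useful = 40; efficiency = 40/40 = 1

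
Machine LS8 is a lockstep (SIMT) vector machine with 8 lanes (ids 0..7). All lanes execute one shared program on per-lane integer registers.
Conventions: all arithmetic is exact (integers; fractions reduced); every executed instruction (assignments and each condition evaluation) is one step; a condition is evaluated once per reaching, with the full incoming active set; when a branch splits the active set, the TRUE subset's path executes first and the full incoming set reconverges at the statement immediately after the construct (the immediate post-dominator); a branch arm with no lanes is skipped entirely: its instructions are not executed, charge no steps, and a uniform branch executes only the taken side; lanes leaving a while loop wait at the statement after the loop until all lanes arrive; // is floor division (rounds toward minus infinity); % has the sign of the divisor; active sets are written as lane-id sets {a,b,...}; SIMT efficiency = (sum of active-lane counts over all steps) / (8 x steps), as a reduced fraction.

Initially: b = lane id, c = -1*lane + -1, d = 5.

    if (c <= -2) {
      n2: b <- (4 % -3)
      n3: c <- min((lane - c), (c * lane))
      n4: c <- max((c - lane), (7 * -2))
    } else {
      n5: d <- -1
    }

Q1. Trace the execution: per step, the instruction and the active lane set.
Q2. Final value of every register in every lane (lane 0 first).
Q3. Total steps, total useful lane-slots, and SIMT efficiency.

step 0: eval (c <= -2)               {0,1,2,3,4,5,6,7}
step 1: b <- (4 % -3)                {1,2,3,4,5,6,7}
step 2: c <- min((lane - c), (c * lane)) {1,2,3,4,5,6,7}
step 3: c <- max((c - lane), (7 * -2)) {1,2,3,4,5,6,7}
step 4: d <- -1                      {0}

Answer: 5 steps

b: 0,-2,-2,-2,-2,-2,-2,-2
c: -1,-3,-8,-14,-14,-14,-14,-14
d: -1,5,5,5,5,5,5,5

steps = 5; useful = 30; efficiency = 30/40 = 3/4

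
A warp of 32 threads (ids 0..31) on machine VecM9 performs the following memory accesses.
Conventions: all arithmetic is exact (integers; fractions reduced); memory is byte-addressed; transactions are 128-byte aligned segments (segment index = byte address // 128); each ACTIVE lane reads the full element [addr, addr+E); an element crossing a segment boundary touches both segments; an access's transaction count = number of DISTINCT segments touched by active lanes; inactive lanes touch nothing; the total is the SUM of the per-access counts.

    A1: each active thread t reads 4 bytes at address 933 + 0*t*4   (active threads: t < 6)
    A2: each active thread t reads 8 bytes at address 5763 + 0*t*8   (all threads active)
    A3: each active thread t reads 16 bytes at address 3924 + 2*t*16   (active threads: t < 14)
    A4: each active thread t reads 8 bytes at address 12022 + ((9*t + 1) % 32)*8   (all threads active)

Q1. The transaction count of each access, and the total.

A1: 1 transaction
A2: 1 transaction
A3: 5 transactions
A4: 3 transactions

Answer: 1,1,5,3; total 10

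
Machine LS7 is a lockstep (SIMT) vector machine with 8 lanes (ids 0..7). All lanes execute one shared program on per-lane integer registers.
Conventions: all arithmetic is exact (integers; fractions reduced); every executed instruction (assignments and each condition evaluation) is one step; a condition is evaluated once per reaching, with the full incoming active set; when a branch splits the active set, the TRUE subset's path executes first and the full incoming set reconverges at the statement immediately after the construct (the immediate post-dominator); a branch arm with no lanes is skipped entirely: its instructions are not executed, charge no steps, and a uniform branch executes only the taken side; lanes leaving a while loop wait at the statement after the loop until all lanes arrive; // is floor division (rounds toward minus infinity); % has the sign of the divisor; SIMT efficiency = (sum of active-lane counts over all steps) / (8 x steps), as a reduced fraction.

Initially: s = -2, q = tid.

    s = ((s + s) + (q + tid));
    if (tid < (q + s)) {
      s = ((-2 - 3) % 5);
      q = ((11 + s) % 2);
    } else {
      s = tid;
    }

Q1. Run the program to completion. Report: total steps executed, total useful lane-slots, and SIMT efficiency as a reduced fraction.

Answer: 5 steps, 29 useful, 29/40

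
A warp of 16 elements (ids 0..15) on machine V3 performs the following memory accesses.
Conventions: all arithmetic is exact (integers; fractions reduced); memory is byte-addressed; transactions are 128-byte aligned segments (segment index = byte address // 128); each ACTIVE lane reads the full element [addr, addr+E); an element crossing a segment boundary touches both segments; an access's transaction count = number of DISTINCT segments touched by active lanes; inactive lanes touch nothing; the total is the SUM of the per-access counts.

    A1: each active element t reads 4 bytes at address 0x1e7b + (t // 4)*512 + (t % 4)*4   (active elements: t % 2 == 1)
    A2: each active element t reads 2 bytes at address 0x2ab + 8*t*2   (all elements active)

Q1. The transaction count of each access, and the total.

A1: 8 transactions
A2: 3 transactions

Answer: 8,3; total 11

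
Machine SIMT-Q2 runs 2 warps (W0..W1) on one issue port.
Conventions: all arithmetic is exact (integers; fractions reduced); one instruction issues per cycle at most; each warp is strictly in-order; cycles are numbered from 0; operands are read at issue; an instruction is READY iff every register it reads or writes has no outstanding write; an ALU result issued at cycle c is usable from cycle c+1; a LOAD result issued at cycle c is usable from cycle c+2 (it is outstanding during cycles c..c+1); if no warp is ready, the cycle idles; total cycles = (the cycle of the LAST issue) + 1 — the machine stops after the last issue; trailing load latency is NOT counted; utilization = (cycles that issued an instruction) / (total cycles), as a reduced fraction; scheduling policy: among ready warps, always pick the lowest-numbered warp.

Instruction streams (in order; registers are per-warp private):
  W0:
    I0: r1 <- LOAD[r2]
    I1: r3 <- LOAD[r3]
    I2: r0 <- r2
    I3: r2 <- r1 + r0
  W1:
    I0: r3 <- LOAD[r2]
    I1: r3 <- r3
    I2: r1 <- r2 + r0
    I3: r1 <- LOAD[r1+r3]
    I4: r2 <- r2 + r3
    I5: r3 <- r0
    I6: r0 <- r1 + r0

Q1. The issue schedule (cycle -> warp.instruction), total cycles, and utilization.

cycle 0: W0.I0
cycle 1: W0.I1
cycle 2: W0.I2
cycle 3: W0.I3
cycle 4: W1.I0
cycle 5: idle
cycle 6: W1.I1
cycle 7: W1.I2
cycle 8: W1.I3
cycle 9: W1.I4
cycle 10: W1.I5
cycle 11: W1.I6

Answer: 12 cycles, utilization 11/12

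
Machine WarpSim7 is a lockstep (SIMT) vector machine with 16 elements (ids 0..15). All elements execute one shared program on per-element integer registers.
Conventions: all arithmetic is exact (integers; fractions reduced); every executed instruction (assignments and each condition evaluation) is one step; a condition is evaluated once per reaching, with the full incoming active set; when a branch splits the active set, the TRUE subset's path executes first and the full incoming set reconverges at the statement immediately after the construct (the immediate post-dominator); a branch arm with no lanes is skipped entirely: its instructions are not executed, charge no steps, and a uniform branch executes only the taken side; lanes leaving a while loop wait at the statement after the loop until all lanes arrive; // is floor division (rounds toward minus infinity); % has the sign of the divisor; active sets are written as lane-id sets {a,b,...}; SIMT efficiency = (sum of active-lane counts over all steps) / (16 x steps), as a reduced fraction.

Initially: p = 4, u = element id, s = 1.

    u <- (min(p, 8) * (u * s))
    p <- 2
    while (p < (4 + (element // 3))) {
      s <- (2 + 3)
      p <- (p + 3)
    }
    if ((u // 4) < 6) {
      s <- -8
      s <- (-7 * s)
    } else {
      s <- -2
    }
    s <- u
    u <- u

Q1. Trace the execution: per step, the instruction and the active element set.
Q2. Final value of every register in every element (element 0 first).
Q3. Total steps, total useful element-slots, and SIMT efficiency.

step 0: u <- (min(p, 8) * (u * s))   {0,1,2,3,4,5,6,7,8,9,10,11,12,13,14,15}
step 1: p <- 2                       {0,1,2,3,4,5,6,7,8,9,10,11,12,13,14,15}
step 2: eval (p < (4 + (element // 3))) {0,1,2,3,4,5,6,7,8,9,10,11,12,13,14,15}
step 3: s <- (2 + 3)                 {0,1,2,3,4,5,6,7,8,9,10,11,12,13,14,15}
step 4: p <- (p + 3)                 {0,1,2,3,4,5,6,7,8,9,10,11,12,13,14,15}
step 5: eval (p < (4 + (element // 3))) {0,1,2,3,4,5,6,7,8,9,10,11,12,13,14,15}
step 6: s <- (2 + 3)                 {6,7,8,9,10,11,12,13,14,15}
step 7: p <- (p + 3)                 {6,7,8,9,10,11,12,13,14,15}
step 8: eval (p < (4 + (element // 3))) {6,7,8,9,10,11,12,13,14,15}
step 9: s <- (2 + 3)                 {15}
step 10: p <- (p + 3)                 {15}
step 11: eval (p < (4 + (element // 3))) {15}
step 12: eval ((u // 4) < 6)          {0,1,2,3,4,5,6,7,8,9,10,11,12,13,14,15}
step 13: s <- -8                      {0,1,2,3,4,5}
step 14: s <- (-7 * s)                {0,1,2,3,4,5}
step 15: s <- -2                      {6,7,8,9,10,11,12,13,14,15}
step 16: s <- u                       {0,1,2,3,4,5,6,7,8,9,10,11,12,13,14,15}
step 17: u <- u                       {0,1,2,3,4,5,6,7,8,9,10,11,12,13,14,15}

Answer: 18 steps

p: 5,5,5,5,5,5,8,8,8,8,8,8,8,8,8,11
u: 0,4,8,12,16,20,24,28,32,36,40,44,48,52,56,60
s: 0,4,8,12,16,20,24,28,32,36,40,44,48,52,56,60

steps = 18; useful = 199; efficiency = 199/288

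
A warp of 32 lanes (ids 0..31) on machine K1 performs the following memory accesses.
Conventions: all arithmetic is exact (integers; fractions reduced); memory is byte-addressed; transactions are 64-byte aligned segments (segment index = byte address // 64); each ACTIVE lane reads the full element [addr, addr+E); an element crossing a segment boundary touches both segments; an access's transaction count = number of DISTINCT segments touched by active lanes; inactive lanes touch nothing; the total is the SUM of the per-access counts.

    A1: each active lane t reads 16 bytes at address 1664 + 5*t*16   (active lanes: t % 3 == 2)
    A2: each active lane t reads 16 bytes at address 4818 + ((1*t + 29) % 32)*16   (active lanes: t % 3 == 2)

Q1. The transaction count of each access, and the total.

A1: 10 transactions
A2: 9 transactions

Answer: 10,9; total 19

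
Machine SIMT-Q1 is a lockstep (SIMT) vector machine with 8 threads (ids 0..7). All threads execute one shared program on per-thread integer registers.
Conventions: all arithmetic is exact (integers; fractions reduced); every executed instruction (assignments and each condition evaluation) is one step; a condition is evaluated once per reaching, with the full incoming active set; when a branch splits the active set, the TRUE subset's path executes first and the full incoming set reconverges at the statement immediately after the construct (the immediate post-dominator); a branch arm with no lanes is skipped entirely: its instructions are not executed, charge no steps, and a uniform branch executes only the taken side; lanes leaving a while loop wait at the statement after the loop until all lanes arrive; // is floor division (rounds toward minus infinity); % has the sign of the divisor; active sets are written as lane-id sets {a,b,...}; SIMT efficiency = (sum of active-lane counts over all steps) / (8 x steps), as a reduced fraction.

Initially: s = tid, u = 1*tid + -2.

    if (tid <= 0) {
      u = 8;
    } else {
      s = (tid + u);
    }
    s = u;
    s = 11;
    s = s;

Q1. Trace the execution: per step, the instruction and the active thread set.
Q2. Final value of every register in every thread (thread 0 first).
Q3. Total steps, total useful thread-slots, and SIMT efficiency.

step 0: eval (tid <= 0)              {0,1,2,3,4,5,6,7}
step 1: u <- 8                       {0}
step 2: s <- (tid + u)               {1,2,3,4,5,6,7}
step 3: s <- u                       {0,1,2,3,4,5,6,7}
step 4: s <- 11                      {0,1,2,3,4,5,6,7}
step 5: s <- s                       {0,1,2,3,4,5,6,7}

Answer: 6 steps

s: 11,11,11,11,11,11,11,11
u: 8,-1,0,1,2,3,4,5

steps = 6; useful = 40; efficiency = 40/48 = 5/6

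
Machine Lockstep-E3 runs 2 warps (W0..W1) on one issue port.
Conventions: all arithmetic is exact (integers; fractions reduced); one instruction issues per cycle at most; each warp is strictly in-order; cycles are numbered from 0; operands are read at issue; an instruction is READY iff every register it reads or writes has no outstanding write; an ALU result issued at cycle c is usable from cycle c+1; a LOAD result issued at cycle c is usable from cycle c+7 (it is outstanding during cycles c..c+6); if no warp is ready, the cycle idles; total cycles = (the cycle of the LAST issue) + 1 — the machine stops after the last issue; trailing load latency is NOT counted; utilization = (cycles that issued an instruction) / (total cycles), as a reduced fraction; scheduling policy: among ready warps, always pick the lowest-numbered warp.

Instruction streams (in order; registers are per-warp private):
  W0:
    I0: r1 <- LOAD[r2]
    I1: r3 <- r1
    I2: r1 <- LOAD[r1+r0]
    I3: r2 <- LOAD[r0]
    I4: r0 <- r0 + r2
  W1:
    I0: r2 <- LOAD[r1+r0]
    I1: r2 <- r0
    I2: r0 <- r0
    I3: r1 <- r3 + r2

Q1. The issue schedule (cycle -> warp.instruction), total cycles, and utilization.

cycle 0: W0.I0
cycle 1: W1.I0
cycle 2: idle
cycle 3: idle
cycle 4: idle
cycle 5: idle
cycle 6: idle
cycle 7: W0.I1
cycle 8: W0.I2
cycle 9: W0.I3
cycle 10: W1.I1
cycle 11: W1.I2
cycle 12: W1.I3
cycle 13: idle
cycle 14: idle
cycle 15: idle
cycle 16: W0.I4

Answer: 17 cycles, utilization 9/17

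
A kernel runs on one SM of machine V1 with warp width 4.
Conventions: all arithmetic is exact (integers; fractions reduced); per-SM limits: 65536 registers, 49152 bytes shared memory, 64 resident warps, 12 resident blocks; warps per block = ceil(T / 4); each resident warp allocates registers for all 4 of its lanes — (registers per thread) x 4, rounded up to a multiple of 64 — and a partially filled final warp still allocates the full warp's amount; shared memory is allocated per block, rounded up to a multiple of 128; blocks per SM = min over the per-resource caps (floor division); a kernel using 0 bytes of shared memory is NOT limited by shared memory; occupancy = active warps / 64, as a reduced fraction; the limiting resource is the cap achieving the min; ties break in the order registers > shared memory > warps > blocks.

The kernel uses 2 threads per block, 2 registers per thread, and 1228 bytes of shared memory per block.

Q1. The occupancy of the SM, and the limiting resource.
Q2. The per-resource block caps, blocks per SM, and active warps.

Answer: occupancy 3/16, limited by blocks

registers: 1024 blocks
shared memory: 38 blocks
warps: 64 blocks
blocks: 12 blocks

Answer: 12 blocks, 12 active warps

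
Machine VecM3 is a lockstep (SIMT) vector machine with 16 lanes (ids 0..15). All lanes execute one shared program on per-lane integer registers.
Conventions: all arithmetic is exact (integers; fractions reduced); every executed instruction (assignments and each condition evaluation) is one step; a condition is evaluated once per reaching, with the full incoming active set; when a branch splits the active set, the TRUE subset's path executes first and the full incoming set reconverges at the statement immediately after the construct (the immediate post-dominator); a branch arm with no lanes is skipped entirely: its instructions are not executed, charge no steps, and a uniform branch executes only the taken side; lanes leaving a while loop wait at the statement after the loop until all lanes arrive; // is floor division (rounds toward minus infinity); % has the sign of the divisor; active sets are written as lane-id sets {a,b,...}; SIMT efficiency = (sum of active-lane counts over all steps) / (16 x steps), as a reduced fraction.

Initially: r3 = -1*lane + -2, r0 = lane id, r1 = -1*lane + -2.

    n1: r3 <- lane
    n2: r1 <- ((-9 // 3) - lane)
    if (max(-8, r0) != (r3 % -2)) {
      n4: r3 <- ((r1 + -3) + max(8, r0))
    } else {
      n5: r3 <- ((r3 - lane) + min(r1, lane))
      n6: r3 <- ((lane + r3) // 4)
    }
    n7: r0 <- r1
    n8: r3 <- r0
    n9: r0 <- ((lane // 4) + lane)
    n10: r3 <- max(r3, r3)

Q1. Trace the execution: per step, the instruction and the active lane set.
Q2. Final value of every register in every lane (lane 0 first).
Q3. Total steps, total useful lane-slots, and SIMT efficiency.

step 0: r3 <- lane                   {0,1,2,3,4,5,6,7,8,9,10,11,12,13,14,15}
step 1: r1 <- ((-9 // 3) - lane)     {0,1,2,3,4,5,6,7,8,9,10,11,12,13,14,15}
step 2: eval (max(-8, r0) != (r3 % -2)) {0,1,2,3,4,5,6,7,8,9,10,11,12,13,14,15}
step 3: r3 <- ((r1 + -3) + max(8, r0)) {1,2,3,4,5,6,7,8,9,10,11,12,13,14,15}
step 4: r3 <- ((r3 - lane) + min(r1, lane)) {0}
step 5: r3 <- ((lane + r3) // 4)     {0}
step 6: r0 <- r1                     {0,1,2,3,4,5,6,7,8,9,10,11,12,13,14,15}
step 7: r3 <- r0                     {0,1,2,3,4,5,6,7,8,9,10,11,12,13,14,15}
step 8: r0 <- ((lane // 4) + lane)   {0,1,2,3,4,5,6,7,8,9,10,11,12,13,14,15}
step 9: r3 <- max(r3, r3)            {0,1,2,3,4,5,6,7,8,9,10,11,12,13,14,15}

Answer: 10 steps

r3: -3,-4,-5,-6,-7,-8,-9,-10,-11,-12,-13,-14,-15,-16,-17,-18
r0: 0,1,2,3,5,6,7,8,10,11,12,13,15,16,17,18
r1: -3,-4,-5,-6,-7,-8,-9,-10,-11,-12,-13,-14,-15,-16,-17,-18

steps = 10; useful = 129; efficiency = 129/160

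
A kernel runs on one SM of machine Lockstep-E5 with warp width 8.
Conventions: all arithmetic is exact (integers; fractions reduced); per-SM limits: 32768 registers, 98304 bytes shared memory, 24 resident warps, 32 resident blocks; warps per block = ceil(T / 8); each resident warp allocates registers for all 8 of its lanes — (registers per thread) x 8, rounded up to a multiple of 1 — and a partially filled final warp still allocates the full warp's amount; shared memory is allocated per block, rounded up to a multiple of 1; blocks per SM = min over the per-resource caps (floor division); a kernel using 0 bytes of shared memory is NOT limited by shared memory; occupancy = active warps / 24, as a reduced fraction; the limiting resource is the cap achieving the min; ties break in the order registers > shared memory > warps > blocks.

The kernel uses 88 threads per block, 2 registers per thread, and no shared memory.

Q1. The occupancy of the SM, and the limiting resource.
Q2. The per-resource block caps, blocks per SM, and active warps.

Answer: occupancy 11/12, limited by warps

registers: 186 blocks
shared memory: no limit (kernel uses none)
warps: 2 blocks
blocks: 32 blocks

Answer: 2 blocks, 22 active warps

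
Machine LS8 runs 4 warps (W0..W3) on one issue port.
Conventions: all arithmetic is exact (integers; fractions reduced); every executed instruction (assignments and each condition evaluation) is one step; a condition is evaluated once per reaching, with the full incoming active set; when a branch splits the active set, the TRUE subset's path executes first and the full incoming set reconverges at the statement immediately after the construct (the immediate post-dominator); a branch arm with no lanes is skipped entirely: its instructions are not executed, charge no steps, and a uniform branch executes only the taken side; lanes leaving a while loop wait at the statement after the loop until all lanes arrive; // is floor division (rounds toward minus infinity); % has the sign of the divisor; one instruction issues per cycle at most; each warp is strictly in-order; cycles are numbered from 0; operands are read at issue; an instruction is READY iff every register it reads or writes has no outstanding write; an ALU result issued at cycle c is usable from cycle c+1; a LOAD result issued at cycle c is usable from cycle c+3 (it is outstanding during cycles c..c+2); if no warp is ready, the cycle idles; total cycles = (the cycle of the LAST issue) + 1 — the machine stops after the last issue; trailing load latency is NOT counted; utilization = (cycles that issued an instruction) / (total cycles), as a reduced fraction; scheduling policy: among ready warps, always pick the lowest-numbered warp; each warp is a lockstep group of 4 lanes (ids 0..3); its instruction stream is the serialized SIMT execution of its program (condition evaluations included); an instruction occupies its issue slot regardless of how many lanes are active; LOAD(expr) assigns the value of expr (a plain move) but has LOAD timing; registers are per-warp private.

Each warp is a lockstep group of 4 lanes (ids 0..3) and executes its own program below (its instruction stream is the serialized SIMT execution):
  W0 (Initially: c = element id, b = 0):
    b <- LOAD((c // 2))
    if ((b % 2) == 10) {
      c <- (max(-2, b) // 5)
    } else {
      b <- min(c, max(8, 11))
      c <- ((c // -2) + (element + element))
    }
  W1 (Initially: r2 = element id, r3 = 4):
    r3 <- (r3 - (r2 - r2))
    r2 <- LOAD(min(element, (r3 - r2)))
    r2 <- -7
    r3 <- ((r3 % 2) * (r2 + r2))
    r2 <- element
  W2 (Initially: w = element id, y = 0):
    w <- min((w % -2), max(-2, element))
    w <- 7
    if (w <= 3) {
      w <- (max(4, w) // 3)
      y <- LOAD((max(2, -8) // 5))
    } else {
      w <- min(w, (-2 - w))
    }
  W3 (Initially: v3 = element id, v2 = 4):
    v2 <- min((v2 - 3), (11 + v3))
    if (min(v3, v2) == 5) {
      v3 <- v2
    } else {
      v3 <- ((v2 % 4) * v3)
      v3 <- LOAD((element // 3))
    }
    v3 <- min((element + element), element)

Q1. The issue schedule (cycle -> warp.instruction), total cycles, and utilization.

cycle 0: W0.I0
cycle 1: W1.I0
cycle 2: W1.I1
cycle 3: W0.I1
cycle 4: W0.I2
cycle 5: W0.I3
cycle 6: W1.I2
cycle 7: W1.I3
cycle 8: W1.I4
cycle 9: W2.I0
cycle 10: W2.I1
cycle 11: W2.I2
cycle 12: W2.I3
cycle 13: W3.I0
cycle 14: W3.I1
cycle 15: W3.I2
cycle 16: W3.I3
cycle 17: idle
cycle 18: idle
cycle 19: W3.I4

Answer: 20 cycles, utilization 9/10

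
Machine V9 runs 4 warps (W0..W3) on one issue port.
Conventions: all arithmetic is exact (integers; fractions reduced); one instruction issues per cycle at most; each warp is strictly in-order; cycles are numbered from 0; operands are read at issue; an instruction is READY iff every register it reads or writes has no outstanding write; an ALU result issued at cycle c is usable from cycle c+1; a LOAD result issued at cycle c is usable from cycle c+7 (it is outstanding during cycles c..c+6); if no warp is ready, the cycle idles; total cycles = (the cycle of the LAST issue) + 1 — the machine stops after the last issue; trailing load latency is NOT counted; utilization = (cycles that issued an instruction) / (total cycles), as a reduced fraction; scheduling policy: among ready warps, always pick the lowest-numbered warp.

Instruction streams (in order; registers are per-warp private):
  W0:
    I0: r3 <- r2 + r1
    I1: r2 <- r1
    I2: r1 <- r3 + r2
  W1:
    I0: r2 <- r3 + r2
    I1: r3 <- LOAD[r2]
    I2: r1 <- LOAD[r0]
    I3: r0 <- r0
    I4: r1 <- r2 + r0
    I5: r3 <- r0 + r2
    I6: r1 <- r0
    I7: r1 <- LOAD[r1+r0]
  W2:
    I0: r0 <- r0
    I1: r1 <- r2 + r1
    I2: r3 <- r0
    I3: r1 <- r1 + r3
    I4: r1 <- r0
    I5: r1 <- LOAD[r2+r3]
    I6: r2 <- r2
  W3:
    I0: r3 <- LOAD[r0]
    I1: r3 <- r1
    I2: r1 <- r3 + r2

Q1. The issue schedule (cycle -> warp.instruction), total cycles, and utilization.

cycle 0: W0.I0
cycle 1: W0.I1
cycle 2: W0.I2
cycle 3: W1.I0
cycle 4: W1.I1
cycle 5: W1.I2
cycle 6: W1.I3
cycle 7: W2.I0
cycle 8: W2.I1
cycle 9: W2.I2
cycle 10: W2.I3
cycle 11: W2.I4
cycle 12: W1.I4
cycle 13: W1.I5
cycle 14: W1.I6
cycle 15: W1.I7
cycle 16: W2.I5
cycle 17: W2.I6
cycle 18: W3.I0
cycle 19: idle
cycle 20: idle
cycle 21: idle
cycle 22: idle
cycle 23: idle
cycle 24: idle
cycle 25: W3.I1
cycle 26: W3.I2

Answer: 27 cycles, utilization 7/9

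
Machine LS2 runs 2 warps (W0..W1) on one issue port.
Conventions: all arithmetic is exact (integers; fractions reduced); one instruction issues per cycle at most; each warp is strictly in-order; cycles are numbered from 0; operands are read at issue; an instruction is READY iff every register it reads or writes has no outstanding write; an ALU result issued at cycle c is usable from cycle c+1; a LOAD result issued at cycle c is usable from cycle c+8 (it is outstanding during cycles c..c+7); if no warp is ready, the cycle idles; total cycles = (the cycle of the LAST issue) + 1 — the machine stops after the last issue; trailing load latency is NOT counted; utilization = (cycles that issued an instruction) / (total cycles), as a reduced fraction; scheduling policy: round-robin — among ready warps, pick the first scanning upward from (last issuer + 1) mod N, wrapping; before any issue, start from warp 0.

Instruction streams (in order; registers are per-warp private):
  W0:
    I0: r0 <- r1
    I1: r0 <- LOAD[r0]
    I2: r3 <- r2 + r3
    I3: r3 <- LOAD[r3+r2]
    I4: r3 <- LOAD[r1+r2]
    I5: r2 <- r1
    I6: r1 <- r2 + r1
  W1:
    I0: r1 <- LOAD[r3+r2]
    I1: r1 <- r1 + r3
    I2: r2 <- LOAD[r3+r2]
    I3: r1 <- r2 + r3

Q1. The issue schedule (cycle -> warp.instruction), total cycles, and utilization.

cycle 0: W0.I0
cycle 1: W1.I0
cycle 2: W0.I1
cycle 3: W0.I2
cycle 4: W0.I3
cycle 5: idle
cycle 6: idle
cycle 7: idle
cycle 8: idle
cycle 9: W1.I1
cycle 10: W1.I2
cycle 11: idle
cycle 12: W0.I4
cycle 13: W0.I5
cycle 14: W0.I6
cycle 15: idle
cycle 16: idle
cycle 17: idle
cycle 18: W1.I3

Answer: 19 cycles, utilization 11/19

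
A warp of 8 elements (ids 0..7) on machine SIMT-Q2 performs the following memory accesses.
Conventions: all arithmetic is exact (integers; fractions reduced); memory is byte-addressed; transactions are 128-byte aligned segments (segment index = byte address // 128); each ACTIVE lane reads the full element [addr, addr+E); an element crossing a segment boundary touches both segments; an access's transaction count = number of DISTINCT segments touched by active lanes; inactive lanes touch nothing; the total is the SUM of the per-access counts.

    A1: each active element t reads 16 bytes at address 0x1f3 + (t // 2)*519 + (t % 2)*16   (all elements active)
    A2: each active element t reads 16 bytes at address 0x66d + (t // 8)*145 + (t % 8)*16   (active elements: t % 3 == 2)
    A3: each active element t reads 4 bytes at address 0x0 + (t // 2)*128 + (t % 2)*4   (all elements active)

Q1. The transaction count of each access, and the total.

A1: 6 transactions
A2: 1 transaction
A3: 4 transactions

Answer: 6,1,4; total 11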